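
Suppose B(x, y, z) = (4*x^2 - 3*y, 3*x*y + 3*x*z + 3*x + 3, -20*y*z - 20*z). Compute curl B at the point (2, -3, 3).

(-66, 0, 6)

(∇×B)₁ = ∂B₃/∂y − ∂B₂/∂z = -3*x - 20*z
(∇×B)₂ = ∂B₁/∂z − ∂B₃/∂x = 0
(∇×B)₃ = ∂B₂/∂x − ∂B₁/∂y = 3*y + 3*z + 6
∇×B = (-3*x - 20*z, 0, 3*y + 3*z + 6)
At (2, -3, 3): (-66, 0, 6).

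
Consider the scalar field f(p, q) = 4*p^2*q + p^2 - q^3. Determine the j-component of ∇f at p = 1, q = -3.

-23

(∇f)_2 = ∂f/∂q = 4*p^2 - 3*q^2
At (1, -3): -23.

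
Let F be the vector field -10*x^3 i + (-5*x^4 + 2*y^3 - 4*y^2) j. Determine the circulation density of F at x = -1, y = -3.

20

∂F₂/∂x = -20*x^3
∂F₁/∂y = 0
Scalar curl = -20*x^3
At (-1, -3): 20.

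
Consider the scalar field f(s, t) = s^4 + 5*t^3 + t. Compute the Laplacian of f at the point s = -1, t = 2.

∂²f/∂s² = 12*s^2
∂²f/∂t² = 30*t
∇²f = 12*s^2 + 30*t
At (-1, 2): 72.

72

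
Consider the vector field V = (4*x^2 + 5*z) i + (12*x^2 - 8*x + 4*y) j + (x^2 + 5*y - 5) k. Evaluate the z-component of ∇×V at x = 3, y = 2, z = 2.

64

(∇×V)_3 = ∂V₂/∂x − ∂V₁/∂y
= 24*x - 8 − (0)
= 24*x - 8
At (3, 2, 2): 64.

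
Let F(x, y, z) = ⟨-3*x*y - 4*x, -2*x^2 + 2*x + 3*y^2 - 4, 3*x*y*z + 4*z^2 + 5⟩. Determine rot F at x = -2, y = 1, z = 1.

(-6, -3, 4)

(∇×F)₁ = ∂F₃/∂y − ∂F₂/∂z = 3*x*z
(∇×F)₂ = ∂F₁/∂z − ∂F₃/∂x = -3*y*z
(∇×F)₃ = ∂F₂/∂x − ∂F₁/∂y = -x + 2
∇×F = (3*x*z, -3*y*z, -x + 2)
At (-2, 1, 1): (-6, -3, 4).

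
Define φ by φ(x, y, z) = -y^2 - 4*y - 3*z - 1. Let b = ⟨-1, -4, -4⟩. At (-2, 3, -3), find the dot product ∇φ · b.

52

∂φ/∂x = 0
∂φ/∂y = -2*y - 4
∂φ/∂z = -3
∇φ at (-2, 3, -3) = (0, -10, -3)
∇φ · b = (0)(-1) + (-10)(-4) + (-3)(-4) = 52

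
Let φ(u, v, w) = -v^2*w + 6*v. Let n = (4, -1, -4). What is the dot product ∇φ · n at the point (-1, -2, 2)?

2

∂φ/∂u = 0
∂φ/∂v = -2*v*w + 6
∂φ/∂w = -v^2
∇φ at (-1, -2, 2) = (0, 14, -4)
∇φ · n = (0)(4) + (14)(-1) + (-4)(-4) = 2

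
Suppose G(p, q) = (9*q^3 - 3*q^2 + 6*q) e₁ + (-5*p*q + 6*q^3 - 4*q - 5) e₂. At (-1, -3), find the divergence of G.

∂G₁/∂p = 0
∂G₂/∂q = -5*p + 18*q^2 - 4
∇·G = -5*p + 18*q^2 - 4
At (-1, -3): 163.

163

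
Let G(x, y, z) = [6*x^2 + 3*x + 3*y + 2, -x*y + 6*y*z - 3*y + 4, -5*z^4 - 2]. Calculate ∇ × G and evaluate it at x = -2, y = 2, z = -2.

(∇×G)₁ = ∂G₃/∂y − ∂G₂/∂z = -6*y
(∇×G)₂ = ∂G₁/∂z − ∂G₃/∂x = 0
(∇×G)₃ = ∂G₂/∂x − ∂G₁/∂y = -y - 3
∇×G = (-6*y, 0, -y - 3)
At (-2, 2, -2): (-12, 0, -5).

(-12, 0, -5)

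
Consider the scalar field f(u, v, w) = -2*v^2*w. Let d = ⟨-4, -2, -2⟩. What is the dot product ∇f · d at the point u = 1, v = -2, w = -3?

∂f/∂u = 0
∂f/∂v = -4*v*w
∂f/∂w = -2*v^2
∇f at (1, -2, -3) = (0, -24, -8)
∇f · d = (0)(-4) + (-24)(-2) + (-8)(-2) = 64

64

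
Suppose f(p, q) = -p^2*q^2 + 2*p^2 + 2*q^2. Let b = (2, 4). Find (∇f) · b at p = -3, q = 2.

-88

∂f/∂p = -2*p*q^2 + 4*p
∂f/∂q = -2*p^2*q + 4*q
∇f at (-3, 2) = (12, -28)
∇f · b = (12)(2) + (-28)(4) = -88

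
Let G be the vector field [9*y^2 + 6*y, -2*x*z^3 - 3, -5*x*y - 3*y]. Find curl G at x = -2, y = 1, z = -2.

(∇×G)₁ = ∂G₃/∂y − ∂G₂/∂z = 6*x*z^2 - 5*x - 3
(∇×G)₂ = ∂G₁/∂z − ∂G₃/∂x = 5*y
(∇×G)₃ = ∂G₂/∂x − ∂G₁/∂y = -18*y - 2*z^3 - 6
∇×G = (6*x*z^2 - 5*x - 3, 5*y, -18*y - 2*z^3 - 6)
At (-2, 1, -2): (-41, 5, -8).

(-41, 5, -8)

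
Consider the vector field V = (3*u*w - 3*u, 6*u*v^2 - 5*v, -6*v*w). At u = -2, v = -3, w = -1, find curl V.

(6, -6, 54)

(∇×V)₁ = ∂V₃/∂v − ∂V₂/∂w = -6*w
(∇×V)₂ = ∂V₁/∂w − ∂V₃/∂u = 3*u
(∇×V)₃ = ∂V₂/∂u − ∂V₁/∂v = 6*v^2
∇×V = (-6*w, 3*u, 6*v^2)
At (-2, -3, -1): (6, -6, 54).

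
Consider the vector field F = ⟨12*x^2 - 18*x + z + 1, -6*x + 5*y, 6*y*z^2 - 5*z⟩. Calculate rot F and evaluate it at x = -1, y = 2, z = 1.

(6, 1, -6)

(∇×F)₁ = ∂F₃/∂y − ∂F₂/∂z = 6*z^2
(∇×F)₂ = ∂F₁/∂z − ∂F₃/∂x = 1
(∇×F)₃ = ∂F₂/∂x − ∂F₁/∂y = -6
∇×F = (6*z^2, 1, -6)
At (-1, 2, 1): (6, 1, -6).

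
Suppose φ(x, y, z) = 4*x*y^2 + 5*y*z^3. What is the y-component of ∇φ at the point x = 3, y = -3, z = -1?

(∇φ)_2 = ∂φ/∂y = 8*x*y + 5*z^3
At (3, -3, -1): -77.

-77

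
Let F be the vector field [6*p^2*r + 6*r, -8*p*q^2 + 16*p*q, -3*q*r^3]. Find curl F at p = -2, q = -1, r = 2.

(-24, 30, -24)

(∇×F)₁ = ∂F₃/∂q − ∂F₂/∂r = -3*r^3
(∇×F)₂ = ∂F₁/∂r − ∂F₃/∂p = 6*p^2 + 6
(∇×F)₃ = ∂F₂/∂p − ∂F₁/∂q = -8*q^2 + 16*q
∇×F = (-3*r^3, 6*p^2 + 6, -8*q^2 + 16*q)
At (-2, -1, 2): (-24, 30, -24).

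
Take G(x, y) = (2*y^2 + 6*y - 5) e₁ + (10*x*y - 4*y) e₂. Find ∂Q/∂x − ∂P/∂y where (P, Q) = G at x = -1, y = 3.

∂G₂/∂x = 10*y
∂G₁/∂y = 4*y + 6
Scalar curl = 6*y - 6
At (-1, 3): 12.

12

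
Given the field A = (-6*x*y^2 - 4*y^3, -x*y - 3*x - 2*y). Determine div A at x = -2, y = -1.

-6

∂A₁/∂x = -6*y^2
∂A₂/∂y = -x - 2
∇·A = -x - 6*y^2 - 2
At (-2, -1): -6.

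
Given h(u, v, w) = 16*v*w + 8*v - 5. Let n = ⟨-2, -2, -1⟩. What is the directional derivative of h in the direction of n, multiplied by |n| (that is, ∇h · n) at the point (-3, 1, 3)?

∂h/∂u = 0
∂h/∂v = 16*w + 8
∂h/∂w = 16*v
∇h at (-3, 1, 3) = (0, 56, 16)
∇h · n = (0)(-2) + (56)(-2) + (16)(-1) = -128

-128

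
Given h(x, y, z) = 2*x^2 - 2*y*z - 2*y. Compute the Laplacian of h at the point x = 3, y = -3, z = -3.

4

∂²h/∂x² = 4
∂²h/∂y² = 0
∂²h/∂z² = 0
∇²h = 4
At (3, -3, -3): 4.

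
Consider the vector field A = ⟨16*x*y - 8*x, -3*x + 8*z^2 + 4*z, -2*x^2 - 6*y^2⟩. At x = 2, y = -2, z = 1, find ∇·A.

-40

∂A₁/∂x = 16*y - 8
∂A₂/∂y = 0
∂A₃/∂z = 0
∇·A = 16*y - 8
At (2, -2, 1): -40.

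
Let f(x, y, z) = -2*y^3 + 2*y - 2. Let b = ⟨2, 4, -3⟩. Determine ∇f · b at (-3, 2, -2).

-88

∂f/∂x = 0
∂f/∂y = -6*y^2 + 2
∂f/∂z = 0
∇f at (-3, 2, -2) = (0, -22, 0)
∇f · b = (0)(2) + (-22)(4) + (0)(-3) = -88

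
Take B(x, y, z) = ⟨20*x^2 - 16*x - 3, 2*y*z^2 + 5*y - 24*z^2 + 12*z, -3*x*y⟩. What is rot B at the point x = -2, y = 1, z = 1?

(∇×B)₁ = ∂B₃/∂y − ∂B₂/∂z = -3*x - 4*y*z + 48*z - 12
(∇×B)₂ = ∂B₁/∂z − ∂B₃/∂x = 3*y
(∇×B)₃ = ∂B₂/∂x − ∂B₁/∂y = 0
∇×B = (-3*x - 4*y*z + 48*z - 12, 3*y, 0)
At (-2, 1, 1): (38, 3, 0).

(38, 3, 0)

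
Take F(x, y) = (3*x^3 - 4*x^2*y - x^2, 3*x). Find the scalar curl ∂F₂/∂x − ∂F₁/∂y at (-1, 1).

∂F₂/∂x = 3
∂F₁/∂y = -4*x^2
Scalar curl = 4*x^2 + 3
At (-1, 1): 7.

7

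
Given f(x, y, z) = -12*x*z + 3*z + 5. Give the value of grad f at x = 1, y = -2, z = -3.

(36, 0, -9)

∂f/∂x = -12*z
∂f/∂y = 0
∂f/∂z = -12*x + 3
∇f = (-12*z, 0, -12*x + 3)
At (1, -2, -3): (36, 0, -9).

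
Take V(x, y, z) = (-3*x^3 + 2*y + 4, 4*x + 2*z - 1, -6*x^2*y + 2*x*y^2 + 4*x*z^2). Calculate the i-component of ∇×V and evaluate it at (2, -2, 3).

-42

(∇×V)_1 = ∂V₃/∂y − ∂V₂/∂z
= -6*x^2 + 4*x*y − (2)
= -6*x^2 + 4*x*y - 2
At (2, -2, 3): -42.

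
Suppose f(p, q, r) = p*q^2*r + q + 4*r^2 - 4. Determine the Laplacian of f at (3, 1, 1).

∂²f/∂p² = 0
∂²f/∂q² = 2*p*r
∂²f/∂r² = 8
∇²f = 2*p*r + 8
At (3, 1, 1): 14.

14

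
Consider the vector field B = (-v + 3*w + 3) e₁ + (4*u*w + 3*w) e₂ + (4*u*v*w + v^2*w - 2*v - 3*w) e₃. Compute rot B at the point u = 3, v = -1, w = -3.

(-47, -9, -11)

(∇×B)₁ = ∂B₃/∂v − ∂B₂/∂w = 4*u*w - 4*u + 2*v*w - 5
(∇×B)₂ = ∂B₁/∂w − ∂B₃/∂u = -4*v*w + 3
(∇×B)₃ = ∂B₂/∂u − ∂B₁/∂v = 4*w + 1
∇×B = (4*u*w - 4*u + 2*v*w - 5, -4*v*w + 3, 4*w + 1)
At (3, -1, -3): (-47, -9, -11).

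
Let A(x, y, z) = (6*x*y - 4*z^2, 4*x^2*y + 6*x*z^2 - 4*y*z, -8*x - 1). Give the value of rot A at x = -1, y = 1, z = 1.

(∇×A)₁ = ∂A₃/∂y − ∂A₂/∂z = -12*x*z + 4*y
(∇×A)₂ = ∂A₁/∂z − ∂A₃/∂x = -8*z + 8
(∇×A)₃ = ∂A₂/∂x − ∂A₁/∂y = 8*x*y - 6*x + 6*z^2
∇×A = (-12*x*z + 4*y, -8*z + 8, 8*x*y - 6*x + 6*z^2)
At (-1, 1, 1): (16, 0, 4).

(16, 0, 4)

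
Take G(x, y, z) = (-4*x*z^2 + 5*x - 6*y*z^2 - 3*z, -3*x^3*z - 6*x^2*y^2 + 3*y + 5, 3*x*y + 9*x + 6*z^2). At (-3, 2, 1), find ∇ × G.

(∇×G)₁ = ∂G₃/∂y − ∂G₂/∂z = 3*x^3 + 3*x
(∇×G)₂ = ∂G₁/∂z − ∂G₃/∂x = -8*x*z - 12*y*z - 3*y - 12
(∇×G)₃ = ∂G₂/∂x − ∂G₁/∂y = -9*x^2*z - 12*x*y^2 + 6*z^2
∇×G = (3*x^3 + 3*x, -8*x*z - 12*y*z - 3*y - 12, -9*x^2*z - 12*x*y^2 + 6*z^2)
At (-3, 2, 1): (-90, -18, 69).

(-90, -18, 69)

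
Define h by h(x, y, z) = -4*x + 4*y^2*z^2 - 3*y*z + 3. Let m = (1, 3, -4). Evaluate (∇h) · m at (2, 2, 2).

-62

∂h/∂x = -4
∂h/∂y = 8*y*z^2 - 3*z
∂h/∂z = 8*y^2*z - 3*y
∇h at (2, 2, 2) = (-4, 58, 58)
∇h · m = (-4)(1) + (58)(3) + (58)(-4) = -62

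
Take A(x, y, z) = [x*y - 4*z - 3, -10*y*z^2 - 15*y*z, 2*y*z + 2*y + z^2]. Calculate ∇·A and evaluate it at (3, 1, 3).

∂A₁/∂x = y
∂A₂/∂y = -10*z^2 - 15*z
∂A₃/∂z = 2*y + 2*z
∇·A = 3*y - 10*z^2 - 13*z
At (3, 1, 3): -126.

-126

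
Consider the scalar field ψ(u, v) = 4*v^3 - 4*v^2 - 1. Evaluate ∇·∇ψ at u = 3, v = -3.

∂²ψ/∂u² = 0
∂²ψ/∂v² = 8*(3*v - 1)
∇²ψ = 24*v - 8
At (3, -3): -80.

-80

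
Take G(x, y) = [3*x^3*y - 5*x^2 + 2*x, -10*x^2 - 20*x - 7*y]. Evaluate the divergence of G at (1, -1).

-24

∂G₁/∂x = 9*x^2*y - 10*x + 2
∂G₂/∂y = -7
∇·G = 9*x^2*y - 10*x - 5
At (1, -1): -24.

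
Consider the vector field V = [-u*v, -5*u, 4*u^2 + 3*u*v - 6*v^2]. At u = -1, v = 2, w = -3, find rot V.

(-27, 2, -6)

(∇×V)₁ = ∂V₃/∂v − ∂V₂/∂w = 3*u - 12*v
(∇×V)₂ = ∂V₁/∂w − ∂V₃/∂u = -8*u - 3*v
(∇×V)₃ = ∂V₂/∂u − ∂V₁/∂v = u - 5
∇×V = (3*u - 12*v, -8*u - 3*v, u - 5)
At (-1, 2, -3): (-27, 2, -6).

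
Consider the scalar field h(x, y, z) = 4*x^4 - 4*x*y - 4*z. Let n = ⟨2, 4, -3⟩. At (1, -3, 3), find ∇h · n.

52

∂h/∂x = 16*x^3 - 4*y
∂h/∂y = -4*x
∂h/∂z = -4
∇h at (1, -3, 3) = (28, -4, -4)
∇h · n = (28)(2) + (-4)(4) + (-4)(-3) = 52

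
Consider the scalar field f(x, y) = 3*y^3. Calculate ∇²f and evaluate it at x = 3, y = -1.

∂²f/∂x² = 0
∂²f/∂y² = 18*y
∇²f = 18*y
At (3, -1): -18.

-18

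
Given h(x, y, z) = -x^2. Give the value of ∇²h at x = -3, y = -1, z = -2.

∂²h/∂x² = -2
∂²h/∂y² = 0
∂²h/∂z² = 0
∇²h = -2
At (-3, -1, -2): -2.

-2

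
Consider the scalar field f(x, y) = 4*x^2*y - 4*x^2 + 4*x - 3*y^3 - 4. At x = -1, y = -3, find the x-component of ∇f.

(∇f)_1 = ∂f/∂x = 8*x*y - 8*x + 4
At (-1, -3): 36.

36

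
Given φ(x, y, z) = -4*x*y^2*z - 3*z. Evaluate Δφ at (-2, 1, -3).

-48

∂²φ/∂x² = 0
∂²φ/∂y² = -8*x*z
∂²φ/∂z² = 0
∇²φ = -8*x*z
At (-2, 1, -3): -48.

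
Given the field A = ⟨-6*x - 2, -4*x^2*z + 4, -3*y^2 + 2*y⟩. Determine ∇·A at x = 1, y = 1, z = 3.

-6

∂A₁/∂x = -6
∂A₂/∂y = 0
∂A₃/∂z = 0
∇·A = -6
At (1, 1, 3): -6.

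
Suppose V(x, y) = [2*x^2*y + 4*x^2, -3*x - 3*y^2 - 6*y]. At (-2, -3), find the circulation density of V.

∂V₂/∂x = -3
∂V₁/∂y = 2*x^2
Scalar curl = -2*x^2 - 3
At (-2, -3): -11.

-11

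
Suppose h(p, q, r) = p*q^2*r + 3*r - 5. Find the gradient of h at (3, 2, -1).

(-4, -12, 15)

∂h/∂p = q^2*r
∂h/∂q = 2*p*q*r
∂h/∂r = p*q^2 + 3
∇h = (q^2*r, 2*p*q*r, p*q^2 + 3)
At (3, 2, -1): (-4, -12, 15).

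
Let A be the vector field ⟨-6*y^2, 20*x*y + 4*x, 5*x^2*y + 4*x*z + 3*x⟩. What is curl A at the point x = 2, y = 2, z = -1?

(20, -39, 68)

(∇×A)₁ = ∂A₃/∂y − ∂A₂/∂z = 5*x^2
(∇×A)₂ = ∂A₁/∂z − ∂A₃/∂x = -10*x*y - 4*z - 3
(∇×A)₃ = ∂A₂/∂x − ∂A₁/∂y = 32*y + 4
∇×A = (5*x^2, -10*x*y - 4*z - 3, 32*y + 4)
At (2, 2, -1): (20, -39, 68).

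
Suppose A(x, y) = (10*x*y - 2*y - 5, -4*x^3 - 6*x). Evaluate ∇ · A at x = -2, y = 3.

30

∂A₁/∂x = 10*y
∂A₂/∂y = 0
∇·A = 10*y
At (-2, 3): 30.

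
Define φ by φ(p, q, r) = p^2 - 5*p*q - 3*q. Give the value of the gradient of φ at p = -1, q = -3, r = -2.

(13, 2, 0)

∂φ/∂p = 2*p - 5*q
∂φ/∂q = -5*p - 3
∂φ/∂r = 0
∇φ = (2*p - 5*q, -5*p - 3, 0)
At (-1, -3, -2): (13, 2, 0).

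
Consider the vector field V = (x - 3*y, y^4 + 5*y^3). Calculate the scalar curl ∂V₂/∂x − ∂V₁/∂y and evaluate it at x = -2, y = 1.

∂V₂/∂x = 0
∂V₁/∂y = -3
Scalar curl = 3
At (-2, 1): 3.

3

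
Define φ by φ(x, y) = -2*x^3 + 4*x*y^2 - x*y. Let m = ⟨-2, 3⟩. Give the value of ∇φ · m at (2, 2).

∂φ/∂x = -6*x^2 + 4*y^2 - y
∂φ/∂y = 8*x*y - x
∇φ at (2, 2) = (-10, 30)
∇φ · m = (-10)(-2) + (30)(3) = 110

110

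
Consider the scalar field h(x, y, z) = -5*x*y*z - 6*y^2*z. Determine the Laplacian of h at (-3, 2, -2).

24

∂²h/∂x² = 0
∂²h/∂y² = -12*z
∂²h/∂z² = 0
∇²h = -12*z
At (-3, 2, -2): 24.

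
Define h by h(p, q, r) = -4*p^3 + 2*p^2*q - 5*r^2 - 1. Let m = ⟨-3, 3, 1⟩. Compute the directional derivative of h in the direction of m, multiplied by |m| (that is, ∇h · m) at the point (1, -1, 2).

∂h/∂p = -12*p^2 + 4*p*q
∂h/∂q = 2*p^2
∂h/∂r = -10*r
∇h at (1, -1, 2) = (-16, 2, -20)
∇h · m = (-16)(-3) + (2)(3) + (-20)(1) = 34

34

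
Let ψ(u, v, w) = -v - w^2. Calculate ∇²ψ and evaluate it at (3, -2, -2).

-2

∂²ψ/∂u² = 0
∂²ψ/∂v² = 0
∂²ψ/∂w² = -2
∇²ψ = -2
At (3, -2, -2): -2.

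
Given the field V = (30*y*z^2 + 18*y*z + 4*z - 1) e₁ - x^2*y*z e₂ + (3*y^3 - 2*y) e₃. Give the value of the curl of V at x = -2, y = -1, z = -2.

(3, 106, -76)

(∇×V)₁ = ∂V₃/∂y − ∂V₂/∂z = x^2*y + 9*y^2 - 2
(∇×V)₂ = ∂V₁/∂z − ∂V₃/∂x = 60*y*z + 18*y + 4
(∇×V)₃ = ∂V₂/∂x − ∂V₁/∂y = -2*x*y*z - 30*z^2 - 18*z
∇×V = (x^2*y + 9*y^2 - 2, 60*y*z + 18*y + 4, -2*x*y*z - 30*z^2 - 18*z)
At (-2, -1, -2): (3, 106, -76).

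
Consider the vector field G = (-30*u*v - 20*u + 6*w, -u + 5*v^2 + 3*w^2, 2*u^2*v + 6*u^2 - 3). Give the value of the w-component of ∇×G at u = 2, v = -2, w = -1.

59

(∇×G)_3 = ∂G₂/∂u − ∂G₁/∂v
= -1 − (-30*u)
= 30*u - 1
At (2, -2, -1): 59.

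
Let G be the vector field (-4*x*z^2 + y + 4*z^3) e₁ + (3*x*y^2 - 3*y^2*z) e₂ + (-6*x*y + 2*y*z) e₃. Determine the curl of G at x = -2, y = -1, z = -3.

(∇×G)₁ = ∂G₃/∂y − ∂G₂/∂z = -6*x + 3*y^2 + 2*z
(∇×G)₂ = ∂G₁/∂z − ∂G₃/∂x = -8*x*z + 6*y + 12*z^2
(∇×G)₃ = ∂G₂/∂x − ∂G₁/∂y = 3*y^2 - 1
∇×G = (-6*x + 3*y^2 + 2*z, -8*x*z + 6*y + 12*z^2, 3*y^2 - 1)
At (-2, -1, -3): (9, 54, 2).

(9, 54, 2)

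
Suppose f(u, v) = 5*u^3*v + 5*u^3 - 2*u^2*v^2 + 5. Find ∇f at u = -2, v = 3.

(312, -88)

∂f/∂u = 15*u^2*v + 15*u^2 - 4*u*v^2
∂f/∂v = 5*u^3 - 4*u^2*v
∇f = (15*u^2*v + 15*u^2 - 4*u*v^2, 5*u^3 - 4*u^2*v)
At (-2, 3): (312, -88).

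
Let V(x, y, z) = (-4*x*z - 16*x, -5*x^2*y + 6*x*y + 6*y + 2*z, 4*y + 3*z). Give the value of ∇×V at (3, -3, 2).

(∇×V)₁ = ∂V₃/∂y − ∂V₂/∂z = 2
(∇×V)₂ = ∂V₁/∂z − ∂V₃/∂x = -4*x
(∇×V)₃ = ∂V₂/∂x − ∂V₁/∂y = -10*x*y + 6*y
∇×V = (2, -4*x, -10*x*y + 6*y)
At (3, -3, 2): (2, -12, 72).

(2, -12, 72)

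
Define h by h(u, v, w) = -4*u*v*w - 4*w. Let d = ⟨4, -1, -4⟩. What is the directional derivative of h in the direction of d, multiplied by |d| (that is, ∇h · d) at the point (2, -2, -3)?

-168

∂h/∂u = -4*v*w
∂h/∂v = -4*u*w
∂h/∂w = -4*u*v - 4
∇h at (2, -2, -3) = (-24, 24, 12)
∇h · d = (-24)(4) + (24)(-1) + (12)(-4) = -168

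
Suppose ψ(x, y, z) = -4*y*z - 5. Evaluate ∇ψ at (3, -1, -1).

(0, 4, 4)

∂ψ/∂x = 0
∂ψ/∂y = -4*z
∂ψ/∂z = -4*y
∇ψ = (0, -4*z, -4*y)
At (3, -1, -1): (0, 4, 4).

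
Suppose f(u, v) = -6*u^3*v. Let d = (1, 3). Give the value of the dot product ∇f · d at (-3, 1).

∂f/∂u = -18*u^2*v
∂f/∂v = -6*u^3
∇f at (-3, 1) = (-162, 162)
∇f · d = (-162)(1) + (162)(3) = 324

324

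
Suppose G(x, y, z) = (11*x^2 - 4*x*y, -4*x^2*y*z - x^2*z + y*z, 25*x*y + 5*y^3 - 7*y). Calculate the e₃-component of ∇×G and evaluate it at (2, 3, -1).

(∇×G)_3 = ∂G₂/∂x − ∂G₁/∂y
= -8*x*y*z - 2*x*z − (-4*x)
= -8*x*y*z - 2*x*z + 4*x
At (2, 3, -1): 60.

60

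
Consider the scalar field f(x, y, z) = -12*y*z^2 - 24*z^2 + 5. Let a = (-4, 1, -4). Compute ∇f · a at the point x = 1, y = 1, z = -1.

∂f/∂x = 0
∂f/∂y = -12*z^2
∂f/∂z = -24*y*z - 48*z
∇f at (1, 1, -1) = (0, -12, 72)
∇f · a = (0)(-4) + (-12)(1) + (72)(-4) = -300

-300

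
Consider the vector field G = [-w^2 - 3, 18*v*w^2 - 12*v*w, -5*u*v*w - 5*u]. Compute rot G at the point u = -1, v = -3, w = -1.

(-149, 22, 0)

(∇×G)₁ = ∂G₃/∂v − ∂G₂/∂w = -5*u*w - 36*v*w + 12*v
(∇×G)₂ = ∂G₁/∂w − ∂G₃/∂u = 5*v*w - 2*w + 5
(∇×G)₃ = ∂G₂/∂u − ∂G₁/∂v = 0
∇×G = (-5*u*w - 36*v*w + 12*v, 5*v*w - 2*w + 5, 0)
At (-1, -3, -1): (-149, 22, 0).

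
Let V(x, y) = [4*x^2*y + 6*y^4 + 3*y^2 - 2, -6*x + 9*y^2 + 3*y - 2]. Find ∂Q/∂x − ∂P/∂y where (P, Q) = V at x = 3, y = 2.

∂V₂/∂x = -6
∂V₁/∂y = 4*x^2 + 24*y^3 + 6*y
Scalar curl = -4*x^2 - 24*y^3 - 6*y - 6
At (3, 2): -246.

-246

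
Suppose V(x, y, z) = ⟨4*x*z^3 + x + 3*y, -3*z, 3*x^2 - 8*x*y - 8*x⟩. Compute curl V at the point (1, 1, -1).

(∇×V)₁ = ∂V₃/∂y − ∂V₂/∂z = -8*x + 3
(∇×V)₂ = ∂V₁/∂z − ∂V₃/∂x = 12*x*z^2 - 6*x + 8*y + 8
(∇×V)₃ = ∂V₂/∂x − ∂V₁/∂y = -3
∇×V = (-8*x + 3, 12*x*z^2 - 6*x + 8*y + 8, -3)
At (1, 1, -1): (-5, 22, -3).

(-5, 22, -3)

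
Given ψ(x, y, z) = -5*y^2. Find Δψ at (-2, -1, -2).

-10

∂²ψ/∂x² = 0
∂²ψ/∂y² = -10
∂²ψ/∂z² = 0
∇²ψ = -10
At (-2, -1, -2): -10.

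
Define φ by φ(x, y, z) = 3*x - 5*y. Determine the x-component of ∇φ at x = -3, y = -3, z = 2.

3

(∇φ)_1 = ∂φ/∂x = 3
At (-3, -3, 2): 3.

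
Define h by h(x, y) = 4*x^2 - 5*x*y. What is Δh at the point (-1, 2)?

∂²h/∂x² = 8
∂²h/∂y² = 0
∇²h = 8
At (-1, 2): 8.

8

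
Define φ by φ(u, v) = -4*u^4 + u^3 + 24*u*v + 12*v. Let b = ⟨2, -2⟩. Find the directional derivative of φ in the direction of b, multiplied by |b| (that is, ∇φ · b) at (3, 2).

∂φ/∂u = -16*u^3 + 3*u^2 + 24*v
∂φ/∂v = 24*u + 12
∇φ at (3, 2) = (-357, 84)
∇φ · b = (-357)(2) + (84)(-2) = -882

-882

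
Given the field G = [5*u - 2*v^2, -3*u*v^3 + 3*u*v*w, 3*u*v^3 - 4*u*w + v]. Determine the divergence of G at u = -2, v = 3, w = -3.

∂G₁/∂u = 5
∂G₂/∂v = -9*u*v^2 + 3*u*w
∂G₃/∂w = -4*u
∇·G = -9*u*v^2 + 3*u*w - 4*u + 5
At (-2, 3, -3): 193.

193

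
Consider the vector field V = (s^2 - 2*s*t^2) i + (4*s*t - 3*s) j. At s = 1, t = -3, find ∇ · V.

∂V₁/∂s = 2*s - 2*t^2
∂V₂/∂t = 4*s
∇·V = 6*s - 2*t^2
At (1, -3): -12.

-12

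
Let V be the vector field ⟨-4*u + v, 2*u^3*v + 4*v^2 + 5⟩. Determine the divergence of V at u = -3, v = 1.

∂V₁/∂u = -4
∂V₂/∂v = 2*u^3 + 8*v
∇·V = 2*u^3 + 8*v - 4
At (-3, 1): -50.

-50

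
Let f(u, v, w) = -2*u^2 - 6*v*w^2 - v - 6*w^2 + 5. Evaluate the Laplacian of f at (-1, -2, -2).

8

∂²f/∂u² = -4
∂²f/∂v² = 0
∂²f/∂w² = -12*(v + 1)
∇²f = -12*v - 16
At (-1, -2, -2): 8.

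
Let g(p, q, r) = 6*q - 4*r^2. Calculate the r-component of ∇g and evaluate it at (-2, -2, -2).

16

(∇g)_3 = ∂g/∂r = -8*r
At (-2, -2, -2): 16.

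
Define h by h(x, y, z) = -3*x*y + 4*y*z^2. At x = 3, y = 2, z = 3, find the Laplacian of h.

16

∂²h/∂x² = 0
∂²h/∂y² = 0
∂²h/∂z² = 8*y
∇²h = 8*y
At (3, 2, 3): 16.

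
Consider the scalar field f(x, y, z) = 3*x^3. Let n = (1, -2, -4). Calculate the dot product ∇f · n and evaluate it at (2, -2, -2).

∂f/∂x = 9*x^2
∂f/∂y = 0
∂f/∂z = 0
∇f at (2, -2, -2) = (36, 0, 0)
∇f · n = (36)(1) + (0)(-2) + (0)(-4) = 36

36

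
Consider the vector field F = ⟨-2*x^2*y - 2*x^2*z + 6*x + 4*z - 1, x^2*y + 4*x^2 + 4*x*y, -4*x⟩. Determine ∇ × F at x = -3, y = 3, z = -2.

(0, -10, -12)

(∇×F)₁ = ∂F₃/∂y − ∂F₂/∂z = 0
(∇×F)₂ = ∂F₁/∂z − ∂F₃/∂x = -2*x^2 + 8
(∇×F)₃ = ∂F₂/∂x − ∂F₁/∂y = 2*x^2 + 2*x*y + 8*x + 4*y
∇×F = (0, -2*x^2 + 8, 2*x^2 + 2*x*y + 8*x + 4*y)
At (-3, 3, -2): (0, -10, -12).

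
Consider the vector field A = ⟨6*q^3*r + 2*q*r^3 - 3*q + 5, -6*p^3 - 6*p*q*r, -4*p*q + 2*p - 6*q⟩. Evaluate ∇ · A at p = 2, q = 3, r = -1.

∂A₁/∂p = 0
∂A₂/∂q = -6*p*r
∂A₃/∂r = 0
∇·A = -6*p*r
At (2, 3, -1): 12.

12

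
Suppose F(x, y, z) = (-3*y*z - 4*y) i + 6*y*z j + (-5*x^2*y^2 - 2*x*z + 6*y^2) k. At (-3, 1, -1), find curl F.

(∇×F)₁ = ∂F₃/∂y − ∂F₂/∂z = -10*x^2*y + 6*y
(∇×F)₂ = ∂F₁/∂z − ∂F₃/∂x = 10*x*y^2 - 3*y + 2*z
(∇×F)₃ = ∂F₂/∂x − ∂F₁/∂y = 3*z + 4
∇×F = (-10*x^2*y + 6*y, 10*x*y^2 - 3*y + 2*z, 3*z + 4)
At (-3, 1, -1): (-84, -35, 1).

(-84, -35, 1)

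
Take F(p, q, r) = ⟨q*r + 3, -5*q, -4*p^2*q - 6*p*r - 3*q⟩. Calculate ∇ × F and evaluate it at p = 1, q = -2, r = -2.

(∇×F)₁ = ∂F₃/∂q − ∂F₂/∂r = -4*p^2 - 3
(∇×F)₂ = ∂F₁/∂r − ∂F₃/∂p = 8*p*q + q + 6*r
(∇×F)₃ = ∂F₂/∂p − ∂F₁/∂q = -r
∇×F = (-4*p^2 - 3, 8*p*q + q + 6*r, -r)
At (1, -2, -2): (-7, -30, 2).

(-7, -30, 2)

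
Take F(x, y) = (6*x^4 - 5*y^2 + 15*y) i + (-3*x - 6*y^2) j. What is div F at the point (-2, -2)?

-168

∂F₁/∂x = 24*x^3
∂F₂/∂y = -12*y
∇·F = 24*x^3 - 12*y
At (-2, -2): -168.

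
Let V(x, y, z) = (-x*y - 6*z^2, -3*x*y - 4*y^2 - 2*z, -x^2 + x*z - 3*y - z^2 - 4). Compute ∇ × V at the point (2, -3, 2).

(-1, -22, 11)

(∇×V)₁ = ∂V₃/∂y − ∂V₂/∂z = -1
(∇×V)₂ = ∂V₁/∂z − ∂V₃/∂x = 2*x - 13*z
(∇×V)₃ = ∂V₂/∂x − ∂V₁/∂y = x - 3*y
∇×V = (-1, 2*x - 13*z, x - 3*y)
At (2, -3, 2): (-1, -22, 11).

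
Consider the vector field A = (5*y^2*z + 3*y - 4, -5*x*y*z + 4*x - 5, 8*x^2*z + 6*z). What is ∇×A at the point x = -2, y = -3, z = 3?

(∇×A)₁ = ∂A₃/∂y − ∂A₂/∂z = 5*x*y
(∇×A)₂ = ∂A₁/∂z − ∂A₃/∂x = -16*x*z + 5*y^2
(∇×A)₃ = ∂A₂/∂x − ∂A₁/∂y = -15*y*z + 1
∇×A = (5*x*y, -16*x*z + 5*y^2, -15*y*z + 1)
At (-2, -3, 3): (30, 141, 136).

(30, 141, 136)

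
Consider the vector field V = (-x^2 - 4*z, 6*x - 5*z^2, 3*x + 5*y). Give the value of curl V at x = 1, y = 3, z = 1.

(15, -7, 6)

(∇×V)₁ = ∂V₃/∂y − ∂V₂/∂z = 10*z + 5
(∇×V)₂ = ∂V₁/∂z − ∂V₃/∂x = -7
(∇×V)₃ = ∂V₂/∂x − ∂V₁/∂y = 6
∇×V = (10*z + 5, -7, 6)
At (1, 3, 1): (15, -7, 6).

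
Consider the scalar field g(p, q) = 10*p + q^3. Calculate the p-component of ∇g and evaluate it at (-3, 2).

10

(∇g)_1 = ∂g/∂p = 10
At (-3, 2): 10.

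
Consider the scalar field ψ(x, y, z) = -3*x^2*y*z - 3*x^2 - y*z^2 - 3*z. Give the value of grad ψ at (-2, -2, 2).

∂ψ/∂x = -6*x*y*z - 6*x
∂ψ/∂y = -3*x^2*z - z^2
∂ψ/∂z = -3*x^2*y - 2*y*z - 3
∇ψ = (-6*x*y*z - 6*x, -3*x^2*z - z^2, -3*x^2*y - 2*y*z - 3)
At (-2, -2, 2): (-36, -28, 29).

(-36, -28, 29)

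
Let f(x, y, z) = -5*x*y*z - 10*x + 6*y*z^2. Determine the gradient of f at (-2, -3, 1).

∂f/∂x = -5*y*z - 10
∂f/∂y = -5*x*z + 6*z^2
∂f/∂z = -5*x*y + 12*y*z
∇f = (-5*y*z - 10, -5*x*z + 6*z^2, -5*x*y + 12*y*z)
At (-2, -3, 1): (5, 16, -66).

(5, 16, -66)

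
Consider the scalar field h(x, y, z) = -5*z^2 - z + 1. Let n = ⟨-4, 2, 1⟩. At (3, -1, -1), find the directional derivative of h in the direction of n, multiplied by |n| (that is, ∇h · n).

9

∂h/∂x = 0
∂h/∂y = 0
∂h/∂z = -10*z - 1
∇h at (3, -1, -1) = (0, 0, 9)
∇h · n = (0)(-4) + (0)(2) + (9)(1) = 9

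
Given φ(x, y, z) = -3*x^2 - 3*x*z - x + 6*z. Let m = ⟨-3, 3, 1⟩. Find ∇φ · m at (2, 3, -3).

∂φ/∂x = -6*x - 3*z - 1
∂φ/∂y = 0
∂φ/∂z = -3*x + 6
∇φ at (2, 3, -3) = (-4, 0, 0)
∇φ · m = (-4)(-3) + (0)(3) + (0)(1) = 12

12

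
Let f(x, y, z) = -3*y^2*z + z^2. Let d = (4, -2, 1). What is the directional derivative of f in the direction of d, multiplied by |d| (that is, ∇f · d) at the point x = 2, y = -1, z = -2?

17

∂f/∂x = 0
∂f/∂y = -6*y*z
∂f/∂z = -3*y^2 + 2*z
∇f at (2, -1, -2) = (0, -12, -7)
∇f · d = (0)(4) + (-12)(-2) + (-7)(1) = 17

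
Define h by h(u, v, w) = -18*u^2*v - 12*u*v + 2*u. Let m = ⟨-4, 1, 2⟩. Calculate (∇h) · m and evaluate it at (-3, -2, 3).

634

∂h/∂u = -36*u*v - 12*v + 2
∂h/∂v = -18*u^2 - 12*u
∂h/∂w = 0
∇h at (-3, -2, 3) = (-190, -126, 0)
∇h · m = (-190)(-4) + (-126)(1) + (0)(2) = 634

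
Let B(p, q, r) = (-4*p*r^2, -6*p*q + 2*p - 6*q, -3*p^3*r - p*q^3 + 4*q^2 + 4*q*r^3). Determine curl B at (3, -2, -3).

(-160, -179, 14)

(∇×B)₁ = ∂B₃/∂q − ∂B₂/∂r = -3*p*q^2 + 8*q + 4*r^3
(∇×B)₂ = ∂B₁/∂r − ∂B₃/∂p = 9*p^2*r - 8*p*r + q^3
(∇×B)₃ = ∂B₂/∂p − ∂B₁/∂q = -6*q + 2
∇×B = (-3*p*q^2 + 8*q + 4*r^3, 9*p^2*r - 8*p*r + q^3, -6*q + 2)
At (3, -2, -3): (-160, -179, 14).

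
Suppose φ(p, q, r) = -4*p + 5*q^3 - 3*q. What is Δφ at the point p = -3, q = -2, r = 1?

-60

∂²φ/∂p² = 0
∂²φ/∂q² = 30*q
∂²φ/∂r² = 0
∇²φ = 30*q
At (-3, -2, 1): -60.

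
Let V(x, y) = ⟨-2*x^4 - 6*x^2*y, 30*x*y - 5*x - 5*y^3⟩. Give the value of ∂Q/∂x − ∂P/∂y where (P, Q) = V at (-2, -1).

∂V₂/∂x = 30*y - 5
∂V₁/∂y = -6*x^2
Scalar curl = 6*x^2 + 30*y - 5
At (-2, -1): -11.

-11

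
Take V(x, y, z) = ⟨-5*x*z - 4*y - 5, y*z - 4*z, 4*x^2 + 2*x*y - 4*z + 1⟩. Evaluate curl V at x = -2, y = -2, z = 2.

(2, 30, 4)

(∇×V)₁ = ∂V₃/∂y − ∂V₂/∂z = 2*x - y + 4
(∇×V)₂ = ∂V₁/∂z − ∂V₃/∂x = -13*x - 2*y
(∇×V)₃ = ∂V₂/∂x − ∂V₁/∂y = 4
∇×V = (2*x - y + 4, -13*x - 2*y, 4)
At (-2, -2, 2): (2, 30, 4).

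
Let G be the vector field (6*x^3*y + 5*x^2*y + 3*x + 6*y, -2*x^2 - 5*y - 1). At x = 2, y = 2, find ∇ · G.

∂G₁/∂x = 18*x^2*y + 10*x*y + 3
∂G₂/∂y = -5
∇·G = 18*x^2*y + 10*x*y - 2
At (2, 2): 182.

182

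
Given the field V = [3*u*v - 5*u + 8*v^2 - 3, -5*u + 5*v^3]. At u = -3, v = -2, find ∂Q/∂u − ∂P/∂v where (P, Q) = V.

∂V₂/∂u = -5
∂V₁/∂v = 3*u + 16*v
Scalar curl = -3*u - 16*v - 5
At (-3, -2): 36.

36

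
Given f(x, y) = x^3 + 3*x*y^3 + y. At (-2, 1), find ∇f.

∂f/∂x = 3*x^2 + 3*y^3
∂f/∂y = 9*x*y^2 + 1
∇f = (3*x^2 + 3*y^3, 9*x*y^2 + 1)
At (-2, 1): (15, -17).

(15, -17)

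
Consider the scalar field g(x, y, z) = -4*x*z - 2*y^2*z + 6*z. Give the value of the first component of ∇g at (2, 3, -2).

(∇g)_1 = ∂g/∂x = -4*z
At (2, 3, -2): 8.

8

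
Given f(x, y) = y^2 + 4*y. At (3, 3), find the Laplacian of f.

2

∂²f/∂x² = 0
∂²f/∂y² = 2
∇²f = 2
At (3, 3): 2.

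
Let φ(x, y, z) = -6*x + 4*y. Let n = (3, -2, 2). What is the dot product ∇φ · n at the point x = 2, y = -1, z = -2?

∂φ/∂x = -6
∂φ/∂y = 4
∂φ/∂z = 0
∇φ at (2, -1, -2) = (-6, 4, 0)
∇φ · n = (-6)(3) + (4)(-2) + (0)(2) = -26

-26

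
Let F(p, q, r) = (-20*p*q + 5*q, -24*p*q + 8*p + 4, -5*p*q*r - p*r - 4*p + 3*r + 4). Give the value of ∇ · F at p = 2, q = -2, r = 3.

∂F₁/∂p = -20*q
∂F₂/∂q = -24*p
∂F₃/∂r = -5*p*q - p + 3
∇·F = -5*p*q - 25*p - 20*q + 3
At (2, -2, 3): 13.

13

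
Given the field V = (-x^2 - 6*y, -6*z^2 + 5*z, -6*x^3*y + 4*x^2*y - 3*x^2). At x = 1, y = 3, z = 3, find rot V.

(29, 36, 6)

(∇×V)₁ = ∂V₃/∂y − ∂V₂/∂z = -6*x^3 + 4*x^2 + 12*z - 5
(∇×V)₂ = ∂V₁/∂z − ∂V₃/∂x = 18*x^2*y - 8*x*y + 6*x
(∇×V)₃ = ∂V₂/∂x − ∂V₁/∂y = 6
∇×V = (-6*x^3 + 4*x^2 + 12*z - 5, 18*x^2*y - 8*x*y + 6*x, 6)
At (1, 3, 3): (29, 36, 6).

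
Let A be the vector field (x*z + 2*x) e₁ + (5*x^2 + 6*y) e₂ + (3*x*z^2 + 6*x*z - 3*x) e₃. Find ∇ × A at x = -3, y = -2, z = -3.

(0, -9, -30)

(∇×A)₁ = ∂A₃/∂y − ∂A₂/∂z = 0
(∇×A)₂ = ∂A₁/∂z − ∂A₃/∂x = x - 3*z^2 - 6*z + 3
(∇×A)₃ = ∂A₂/∂x − ∂A₁/∂y = 10*x
∇×A = (0, x - 3*z^2 - 6*z + 3, 10*x)
At (-3, -2, -3): (0, -9, -30).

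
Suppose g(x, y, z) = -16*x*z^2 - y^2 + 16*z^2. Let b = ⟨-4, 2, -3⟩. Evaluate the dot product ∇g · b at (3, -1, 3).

∂g/∂x = -16*z^2
∂g/∂y = -2*y
∂g/∂z = -32*x*z + 32*z
∇g at (3, -1, 3) = (-144, 2, -192)
∇g · b = (-144)(-4) + (2)(2) + (-192)(-3) = 1156

1156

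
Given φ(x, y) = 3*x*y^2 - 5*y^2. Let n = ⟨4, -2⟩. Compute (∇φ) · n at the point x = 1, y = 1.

20

∂φ/∂x = 3*y^2
∂φ/∂y = 6*x*y - 10*y
∇φ at (1, 1) = (3, -4)
∇φ · n = (3)(4) + (-4)(-2) = 20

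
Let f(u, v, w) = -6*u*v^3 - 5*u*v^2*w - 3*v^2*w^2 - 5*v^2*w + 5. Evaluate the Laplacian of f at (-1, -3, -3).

-216

∂²f/∂u² = 0
∂²f/∂v² = -2*(18*u*v + 5*u*w + 3*w^2 + 5*w)
∂²f/∂w² = -6*v^2
∇²f = -36*u*v - 10*u*w - 6*v^2 - 6*w^2 - 10*w
At (-1, -3, -3): -216.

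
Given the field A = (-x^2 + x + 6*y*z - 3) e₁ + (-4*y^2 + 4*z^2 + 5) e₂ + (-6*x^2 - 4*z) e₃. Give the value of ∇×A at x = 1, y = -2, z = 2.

(-16, 0, -12)

(∇×A)₁ = ∂A₃/∂y − ∂A₂/∂z = -8*z
(∇×A)₂ = ∂A₁/∂z − ∂A₃/∂x = 12*x + 6*y
(∇×A)₃ = ∂A₂/∂x − ∂A₁/∂y = -6*z
∇×A = (-8*z, 12*x + 6*y, -6*z)
At (1, -2, 2): (-16, 0, -12).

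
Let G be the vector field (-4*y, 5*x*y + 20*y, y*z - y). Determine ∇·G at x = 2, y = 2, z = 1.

∂G₁/∂x = 0
∂G₂/∂y = 5*x + 20
∂G₃/∂z = y
∇·G = 5*x + y + 20
At (2, 2, 1): 32.

32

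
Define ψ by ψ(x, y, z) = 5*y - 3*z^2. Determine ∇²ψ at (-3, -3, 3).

-6

∂²ψ/∂x² = 0
∂²ψ/∂y² = 0
∂²ψ/∂z² = -6
∇²ψ = -6
At (-3, -3, 3): -6.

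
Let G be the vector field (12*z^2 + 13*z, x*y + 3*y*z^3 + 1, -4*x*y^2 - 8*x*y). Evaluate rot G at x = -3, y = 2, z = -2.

(0, -3, 2)

(∇×G)₁ = ∂G₃/∂y − ∂G₂/∂z = -8*x*y - 8*x - 9*y*z^2
(∇×G)₂ = ∂G₁/∂z − ∂G₃/∂x = 4*y^2 + 8*y + 24*z + 13
(∇×G)₃ = ∂G₂/∂x − ∂G₁/∂y = y
∇×G = (-8*x*y - 8*x - 9*y*z^2, 4*y^2 + 8*y + 24*z + 13, y)
At (-3, 2, -2): (0, -3, 2).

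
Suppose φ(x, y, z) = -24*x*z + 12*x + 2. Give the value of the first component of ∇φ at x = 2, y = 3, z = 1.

(∇φ)_1 = ∂φ/∂x = -24*z + 12
At (2, 3, 1): -12.

-12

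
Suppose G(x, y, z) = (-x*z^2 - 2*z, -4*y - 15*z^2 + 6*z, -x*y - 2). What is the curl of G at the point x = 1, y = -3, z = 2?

(∇×G)₁ = ∂G₃/∂y − ∂G₂/∂z = -x + 30*z - 6
(∇×G)₂ = ∂G₁/∂z − ∂G₃/∂x = -2*x*z + y - 2
(∇×G)₃ = ∂G₂/∂x − ∂G₁/∂y = 0
∇×G = (-x + 30*z - 6, -2*x*z + y - 2, 0)
At (1, -3, 2): (53, -9, 0).

(53, -9, 0)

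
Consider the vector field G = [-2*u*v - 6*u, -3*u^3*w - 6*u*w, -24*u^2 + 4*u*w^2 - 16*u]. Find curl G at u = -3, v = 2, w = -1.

(∇×G)₁ = ∂G₃/∂v − ∂G₂/∂w = 3*u^3 + 6*u
(∇×G)₂ = ∂G₁/∂w − ∂G₃/∂u = 48*u - 4*w^2 + 16
(∇×G)₃ = ∂G₂/∂u − ∂G₁/∂v = -9*u^2*w + 2*u - 6*w
∇×G = (3*u^3 + 6*u, 48*u - 4*w^2 + 16, -9*u^2*w + 2*u - 6*w)
At (-3, 2, -1): (-99, -132, 81).

(-99, -132, 81)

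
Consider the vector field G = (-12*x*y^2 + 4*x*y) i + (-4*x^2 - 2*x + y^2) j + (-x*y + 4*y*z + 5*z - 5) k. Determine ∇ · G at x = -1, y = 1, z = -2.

∂G₁/∂x = -12*y^2 + 4*y
∂G₂/∂y = 2*y
∂G₃/∂z = 4*y + 5
∇·G = -12*y^2 + 10*y + 5
At (-1, 1, -2): 3.

3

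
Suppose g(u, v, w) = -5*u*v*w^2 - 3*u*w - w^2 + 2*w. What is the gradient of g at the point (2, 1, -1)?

(-2, -10, 18)

∂g/∂u = -5*v*w^2 - 3*w
∂g/∂v = -5*u*w^2
∂g/∂w = -10*u*v*w - 3*u - 2*w + 2
∇g = (-5*v*w^2 - 3*w, -5*u*w^2, -10*u*v*w - 3*u - 2*w + 2)
At (2, 1, -1): (-2, -10, 18).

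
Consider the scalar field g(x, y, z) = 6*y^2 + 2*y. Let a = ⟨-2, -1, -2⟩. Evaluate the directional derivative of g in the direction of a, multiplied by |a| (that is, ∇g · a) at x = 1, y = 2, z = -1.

-26

∂g/∂x = 0
∂g/∂y = 12*y + 2
∂g/∂z = 0
∇g at (1, 2, -1) = (0, 26, 0)
∇g · a = (0)(-2) + (26)(-1) + (0)(-2) = -26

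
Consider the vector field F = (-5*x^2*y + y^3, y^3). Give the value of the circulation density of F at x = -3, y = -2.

33

∂F₂/∂x = 0
∂F₁/∂y = -5*x^2 + 3*y^2
Scalar curl = 5*x^2 - 3*y^2
At (-3, -2): 33.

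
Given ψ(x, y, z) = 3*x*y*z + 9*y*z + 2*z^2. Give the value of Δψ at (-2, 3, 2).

∂²ψ/∂x² = 0
∂²ψ/∂y² = 0
∂²ψ/∂z² = 4
∇²ψ = 4
At (-2, 3, 2): 4.

4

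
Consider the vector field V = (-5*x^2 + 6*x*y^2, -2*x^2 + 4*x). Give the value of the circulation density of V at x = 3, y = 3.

-116

∂V₂/∂x = -4*x + 4
∂V₁/∂y = 12*x*y
Scalar curl = -12*x*y - 4*x + 4
At (3, 3): -116.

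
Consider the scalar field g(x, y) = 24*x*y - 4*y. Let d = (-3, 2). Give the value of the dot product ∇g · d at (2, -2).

∂g/∂x = 24*y
∂g/∂y = 24*x - 4
∇g at (2, -2) = (-48, 44)
∇g · d = (-48)(-3) + (44)(2) = 232

232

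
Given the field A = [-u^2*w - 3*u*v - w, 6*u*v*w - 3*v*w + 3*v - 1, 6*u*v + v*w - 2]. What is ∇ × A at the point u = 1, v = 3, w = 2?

(∇×A)₁ = ∂A₃/∂v − ∂A₂/∂w = -6*u*v + 6*u + 3*v + w
(∇×A)₂ = ∂A₁/∂w − ∂A₃/∂u = -u^2 - 6*v - 1
(∇×A)₃ = ∂A₂/∂u − ∂A₁/∂v = 3*u + 6*v*w
∇×A = (-6*u*v + 6*u + 3*v + w, -u^2 - 6*v - 1, 3*u + 6*v*w)
At (1, 3, 2): (-1, -20, 39).

(-1, -20, 39)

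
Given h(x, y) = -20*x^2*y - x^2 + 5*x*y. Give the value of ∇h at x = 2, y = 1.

(-79, -70)

∂h/∂x = -40*x*y - 2*x + 5*y
∂h/∂y = -20*x^2 + 5*x
∇h = (-40*x*y - 2*x + 5*y, -20*x^2 + 5*x)
At (2, 1): (-79, -70).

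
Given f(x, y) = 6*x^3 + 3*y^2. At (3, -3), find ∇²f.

∂²f/∂x² = 36*x
∂²f/∂y² = 6
∇²f = 36*x + 6
At (3, -3): 114.

114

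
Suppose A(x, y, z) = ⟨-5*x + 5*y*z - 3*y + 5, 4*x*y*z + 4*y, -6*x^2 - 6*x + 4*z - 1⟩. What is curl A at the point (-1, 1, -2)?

(∇×A)₁ = ∂A₃/∂y − ∂A₂/∂z = -4*x*y
(∇×A)₂ = ∂A₁/∂z − ∂A₃/∂x = 12*x + 5*y + 6
(∇×A)₃ = ∂A₂/∂x − ∂A₁/∂y = 4*y*z - 5*z + 3
∇×A = (-4*x*y, 12*x + 5*y + 6, 4*y*z - 5*z + 3)
At (-1, 1, -2): (4, -1, 5).

(4, -1, 5)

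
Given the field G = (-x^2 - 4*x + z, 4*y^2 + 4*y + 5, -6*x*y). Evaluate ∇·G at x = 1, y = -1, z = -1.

∂G₁/∂x = -2*x - 4
∂G₂/∂y = 8*y + 4
∂G₃/∂z = 0
∇·G = -2*x + 8*y
At (1, -1, -1): -10.

-10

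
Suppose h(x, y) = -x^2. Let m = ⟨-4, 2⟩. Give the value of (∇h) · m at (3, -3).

24

∂h/∂x = -2*x
∂h/∂y = 0
∇h at (3, -3) = (-6, 0)
∇h · m = (-6)(-4) + (0)(2) = 24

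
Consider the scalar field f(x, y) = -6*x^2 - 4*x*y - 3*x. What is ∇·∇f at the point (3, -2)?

∂²f/∂x² = -12
∂²f/∂y² = 0
∇²f = -12
At (3, -2): -12.

-12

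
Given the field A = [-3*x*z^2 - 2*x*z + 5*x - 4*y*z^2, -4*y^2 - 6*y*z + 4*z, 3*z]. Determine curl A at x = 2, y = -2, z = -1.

(-16, -8, 4)

(∇×A)₁ = ∂A₃/∂y − ∂A₂/∂z = 6*y - 4
(∇×A)₂ = ∂A₁/∂z − ∂A₃/∂x = -6*x*z - 2*x - 8*y*z
(∇×A)₃ = ∂A₂/∂x − ∂A₁/∂y = 4*z^2
∇×A = (6*y - 4, -6*x*z - 2*x - 8*y*z, 4*z^2)
At (2, -2, -1): (-16, -8, 4).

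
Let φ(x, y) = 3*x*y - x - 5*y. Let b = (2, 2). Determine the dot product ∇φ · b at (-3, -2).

∂φ/∂x = 3*y - 1
∂φ/∂y = 3*x - 5
∇φ at (-3, -2) = (-7, -14)
∇φ · b = (-7)(2) + (-14)(2) = -42

-42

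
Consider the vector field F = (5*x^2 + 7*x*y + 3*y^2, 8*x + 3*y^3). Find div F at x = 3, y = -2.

52

∂F₁/∂x = 10*x + 7*y
∂F₂/∂y = 9*y^2
∇·F = 10*x + 9*y^2 + 7*y
At (3, -2): 52.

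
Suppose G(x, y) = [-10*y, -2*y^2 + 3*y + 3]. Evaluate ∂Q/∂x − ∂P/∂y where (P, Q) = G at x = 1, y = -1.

10

∂G₂/∂x = 0
∂G₁/∂y = -10
Scalar curl = 10
At (1, -1): 10.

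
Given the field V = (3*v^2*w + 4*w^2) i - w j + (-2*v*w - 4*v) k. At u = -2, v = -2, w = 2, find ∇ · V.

4

∂V₁/∂u = 0
∂V₂/∂v = 0
∂V₃/∂w = -2*v
∇·V = -2*v
At (-2, -2, 2): 4.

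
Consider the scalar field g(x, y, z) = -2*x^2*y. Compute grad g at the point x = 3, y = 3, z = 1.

(-36, -18, 0)

∂g/∂x = -4*x*y
∂g/∂y = -2*x^2
∂g/∂z = 0
∇g = (-4*x*y, -2*x^2, 0)
At (3, 3, 1): (-36, -18, 0).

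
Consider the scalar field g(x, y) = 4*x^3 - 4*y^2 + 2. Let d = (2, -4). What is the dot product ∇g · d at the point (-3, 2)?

∂g/∂x = 12*x^2
∂g/∂y = -8*y
∇g at (-3, 2) = (108, -16)
∇g · d = (108)(2) + (-16)(-4) = 280

280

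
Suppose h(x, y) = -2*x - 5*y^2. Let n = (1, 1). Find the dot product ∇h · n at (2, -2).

18

∂h/∂x = -2
∂h/∂y = -10*y
∇h at (2, -2) = (-2, 20)
∇h · n = (-2)(1) + (20)(1) = 18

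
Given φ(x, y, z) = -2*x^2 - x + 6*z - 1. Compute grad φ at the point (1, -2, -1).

∂φ/∂x = -4*x - 1
∂φ/∂y = 0
∂φ/∂z = 6
∇φ = (-4*x - 1, 0, 6)
At (1, -2, -1): (-5, 0, 6).

(-5, 0, 6)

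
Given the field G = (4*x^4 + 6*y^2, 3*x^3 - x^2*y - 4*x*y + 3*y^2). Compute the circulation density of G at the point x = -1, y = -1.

23

∂G₂/∂x = 9*x^2 - 2*x*y - 4*y
∂G₁/∂y = 12*y
Scalar curl = 9*x^2 - 2*x*y - 16*y
At (-1, -1): 23.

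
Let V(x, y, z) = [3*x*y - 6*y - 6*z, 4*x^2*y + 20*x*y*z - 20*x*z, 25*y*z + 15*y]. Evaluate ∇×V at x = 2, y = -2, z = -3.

(∇×V)₁ = ∂V₃/∂y − ∂V₂/∂z = -20*x*y + 20*x + 25*z + 15
(∇×V)₂ = ∂V₁/∂z − ∂V₃/∂x = -6
(∇×V)₃ = ∂V₂/∂x − ∂V₁/∂y = 8*x*y - 3*x + 20*y*z - 20*z + 6
∇×V = (-20*x*y + 20*x + 25*z + 15, -6, 8*x*y - 3*x + 20*y*z - 20*z + 6)
At (2, -2, -3): (60, -6, 148).

(60, -6, 148)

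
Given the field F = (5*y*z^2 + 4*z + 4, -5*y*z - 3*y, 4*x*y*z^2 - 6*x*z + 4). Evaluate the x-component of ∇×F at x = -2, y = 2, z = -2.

-22

(∇×F)_1 = ∂F₃/∂y − ∂F₂/∂z
= 4*x*z^2 − (-5*y)
= 4*x*z^2 + 5*y
At (-2, 2, -2): -22.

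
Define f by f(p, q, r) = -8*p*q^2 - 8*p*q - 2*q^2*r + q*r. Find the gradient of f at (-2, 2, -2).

(-48, 94, -6)

∂f/∂p = -8*q^2 - 8*q
∂f/∂q = -16*p*q - 8*p - 4*q*r + r
∂f/∂r = -2*q^2 + q
∇f = (-8*q^2 - 8*q, -16*p*q - 8*p - 4*q*r + r, -2*q^2 + q)
At (-2, 2, -2): (-48, 94, -6).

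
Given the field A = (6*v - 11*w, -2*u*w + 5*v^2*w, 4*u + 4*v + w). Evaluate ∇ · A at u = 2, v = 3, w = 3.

91

∂A₁/∂u = 0
∂A₂/∂v = 10*v*w
∂A₃/∂w = 1
∇·A = 10*v*w + 1
At (2, 3, 3): 91.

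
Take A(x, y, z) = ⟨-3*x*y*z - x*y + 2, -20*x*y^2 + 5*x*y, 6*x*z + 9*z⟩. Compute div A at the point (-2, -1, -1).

∂A₁/∂x = -3*y*z - y
∂A₂/∂y = -40*x*y + 5*x
∂A₃/∂z = 6*x + 9
∇·A = -40*x*y + 11*x - 3*y*z - y + 9
At (-2, -1, -1): -95.

-95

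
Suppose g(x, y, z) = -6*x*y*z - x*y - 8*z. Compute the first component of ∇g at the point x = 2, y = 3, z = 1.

-21

(∇g)_1 = ∂g/∂x = -6*y*z - y
At (2, 3, 1): -21.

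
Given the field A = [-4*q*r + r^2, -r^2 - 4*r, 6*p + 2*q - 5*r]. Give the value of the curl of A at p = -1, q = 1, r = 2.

(∇×A)₁ = ∂A₃/∂q − ∂A₂/∂r = 2*r + 6
(∇×A)₂ = ∂A₁/∂r − ∂A₃/∂p = -4*q + 2*r - 6
(∇×A)₃ = ∂A₂/∂p − ∂A₁/∂q = 4*r
∇×A = (2*r + 6, -4*q + 2*r - 6, 4*r)
At (-1, 1, 2): (10, -6, 8).

(10, -6, 8)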